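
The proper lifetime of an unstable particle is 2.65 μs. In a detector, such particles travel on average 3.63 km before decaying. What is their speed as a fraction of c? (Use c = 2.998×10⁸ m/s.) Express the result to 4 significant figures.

d = βγcτ ⇒ βγ = d/(cτ) = 3630 m / (794.47 m) = 4.5691.
β = (βγ)/√(1+(βγ)²) = 4.5691/√21.8767 = 0.9769.

0.9769c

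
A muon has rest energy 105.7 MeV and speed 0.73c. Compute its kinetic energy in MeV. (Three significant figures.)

Lorentz factor: γ = (1 − 0.5329)^(−1/2) = 1.46317.
Kinetic energy: K = (γ − 1)mc² = (1.46317 − 1) × 105.7 MeV = 0.46317 × 105.7 = 49.0 MeV.

49.0 MeV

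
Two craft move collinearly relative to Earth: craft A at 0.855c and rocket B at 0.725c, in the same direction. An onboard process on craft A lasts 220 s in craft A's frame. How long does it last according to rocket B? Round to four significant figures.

Speed of craft A in rocket B's frame: u = (v_A − v_B)/(1 − v_A v_B/c²) = (0.855 − 0.725)/(1 − 0.855×0.725) = 0.13/0.380125 = 0.34199; |u| = 0.34199c.
At |u| = 0.34199c, γ = (1 − 0.116957)^(−1/2) = 1.0642.
The clock on craft A records proper time, so rocket B measures Δt = γΔτ = 1.0642 × 220 = 234.1 s.

234.1 s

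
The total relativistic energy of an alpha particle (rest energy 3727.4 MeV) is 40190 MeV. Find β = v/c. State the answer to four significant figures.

0.9957

Total energy E = γmc² gives γ = 40190/3727.4 = 10.782.
Hence β = √(1 − 1/γ²) = √(1 − 0.00860204) = √0.99139796 = 0.9957.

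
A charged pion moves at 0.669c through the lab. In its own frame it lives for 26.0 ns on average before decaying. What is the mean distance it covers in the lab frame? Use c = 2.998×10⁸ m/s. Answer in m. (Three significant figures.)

7.02 m

γ = 1/√(1 − β²) = 1/√(1 − 0.447561) = 1/√0.552439 = 1/0.743262 = 1.3454.
Lab-frame lifetime: Δt = γτ = 1.3454 × 26.0 ns = 34.98 ns.
Distance: d = vΔt = 0.669 × 2.998×10⁸ m/s × 3.4980×10^-8 s = 7.02 m.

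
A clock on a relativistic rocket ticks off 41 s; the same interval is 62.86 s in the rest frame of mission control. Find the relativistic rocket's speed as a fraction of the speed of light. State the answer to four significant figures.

0.7580c

γ = Δt/Δτ = 62.86/41 = 1.5332.
β = √(1 − 1/γ²) = √(1 − 0.425405) = √0.574595 = 0.7580.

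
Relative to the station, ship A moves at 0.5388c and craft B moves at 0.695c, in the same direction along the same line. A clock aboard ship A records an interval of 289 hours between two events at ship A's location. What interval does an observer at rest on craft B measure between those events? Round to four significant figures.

298.5 hours

The velocity of ship A relative to craft B is (0.5388 − 0.695)c / (1 − 0.5388×0.695) = −0.24971c; relative speed 0.24971c.
γ for this relative speed: γ = 1/√(1 − 0.0623551) = 1.0327.
The clock on ship A records proper time, so craft B measures Δt = γΔτ = 1.0327 × 289 = 298.5 hours.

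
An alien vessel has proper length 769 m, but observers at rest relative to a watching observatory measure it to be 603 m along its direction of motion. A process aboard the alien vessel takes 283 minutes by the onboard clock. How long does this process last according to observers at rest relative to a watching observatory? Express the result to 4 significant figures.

Length contraction gives γ = L₀/L = 769/603 = 1.27529.
Δt = γΔτ = 1.27529 × 283 = 360.9 minutes.

360.9 minutes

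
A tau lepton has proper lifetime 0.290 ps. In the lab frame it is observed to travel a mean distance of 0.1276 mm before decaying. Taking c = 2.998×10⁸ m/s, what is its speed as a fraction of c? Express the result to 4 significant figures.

0.8264c

Let x = d/(cτ) = 1.276×10^-4 m / (2.998×10⁸ m/s × 2.900×10^-13 s) = 1.4676. Since d = βγcτ, x = βγ = β/√(1−β²).
Solving: β² = x²/(1+x²) = 2.15385/3.15385 = 0.682927, so β = 0.8264.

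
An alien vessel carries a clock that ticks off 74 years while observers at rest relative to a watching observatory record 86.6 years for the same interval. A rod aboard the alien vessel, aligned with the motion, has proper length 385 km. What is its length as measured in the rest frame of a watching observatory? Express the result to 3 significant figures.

329 km

γ = Δt/Δτ = 86.6/74 = 1.17027.
L = L₀/γ = 385/1.17027 = 329 km.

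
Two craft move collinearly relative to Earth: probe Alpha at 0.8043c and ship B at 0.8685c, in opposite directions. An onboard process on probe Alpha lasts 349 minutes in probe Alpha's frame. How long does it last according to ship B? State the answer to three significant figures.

2010 minutes

Speed of probe Alpha in ship B's frame: u = (v_A + v_B)/(1 + v_A v_B/c²) = (0.8043 + 0.8685)/(1 + 0.8043×0.8685) = 1.6728/1.69853455 = 0.98485; |u| = 0.98485c.
At |u| = 0.98485c, γ = (1 − 0.96993)^(−1/2) = 5.7668.
The clock on probe Alpha records proper time, so ship B measures Δt = γΔτ = 5.7668 × 349 = 2010 minutes.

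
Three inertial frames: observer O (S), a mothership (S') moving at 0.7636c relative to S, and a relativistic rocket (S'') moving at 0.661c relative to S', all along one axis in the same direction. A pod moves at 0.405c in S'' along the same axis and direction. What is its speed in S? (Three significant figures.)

0.977c

Apply u = (u'+v)/(1+u'v) twice. Pod in the mothership frame: (0.405+0.661)/(1+0.405·0.661) = 1.066/1.267705 = 0.84089c.
That velocity, transformed to the rest frame of observer O: (0.84089+0.7636)/(1+0.84089·0.7636) = 1.60449/1.642103604 = 0.97709c.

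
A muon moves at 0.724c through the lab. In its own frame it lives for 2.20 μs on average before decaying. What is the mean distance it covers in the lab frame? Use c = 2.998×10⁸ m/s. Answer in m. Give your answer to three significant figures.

692 m

γ = 1/√(1 − β²) = 1/√(1 − 0.524176) = 1/√0.475824 = 1/0.6898 = 1.4497.
Lab-frame lifetime: Δt = γτ = 1.4497 × 2.20 μs = 3.1893 μs.
Distance: d = vΔt = 0.724 × 2.998×10⁸ m/s × 3.1893×10^-6 s = 692 m.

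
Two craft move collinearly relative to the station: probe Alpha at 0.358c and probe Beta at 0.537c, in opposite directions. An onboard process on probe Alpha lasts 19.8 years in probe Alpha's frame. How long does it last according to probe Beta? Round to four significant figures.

Speed of probe Alpha in probe Beta's frame: u = (v_A + v_B)/(1 + v_A v_B/c²) = (0.358 + 0.537)/(1 + 0.358×0.537) = 0.895/1.192246 = 0.75068; |u| = 0.75068c.
At |u| = 0.75068c, γ = (1 − 0.56352)^(−1/2) = 1.5136.
The clock on probe Alpha records proper time, so probe Beta measures Δt = γΔτ = 1.5136 × 19.8 = 29.97 years.

29.97 years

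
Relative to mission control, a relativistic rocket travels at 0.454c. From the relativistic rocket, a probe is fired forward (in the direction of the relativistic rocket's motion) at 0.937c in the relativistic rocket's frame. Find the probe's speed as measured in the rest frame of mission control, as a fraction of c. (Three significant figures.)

In units of c, u = (u' + v)/(1 + u'v) with u' = 0.937 and v = 0.454.
Numerator: 0.937 + 0.454 = 1.391. Denominator: 1 + (0.937)(0.454) = 1.425398.
u = 1.391/1.425398 = 0.97587, so the speed is 0.976c.

0.976c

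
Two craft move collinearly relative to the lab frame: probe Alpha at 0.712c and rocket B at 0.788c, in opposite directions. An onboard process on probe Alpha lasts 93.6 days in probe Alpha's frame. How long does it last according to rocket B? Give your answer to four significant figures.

Transform probe Alpha's velocity into rocket B's frame: (0.712 + 0.788)/(1 + 0.712·0.788) = 1.5/1.561056, so the relative speed is 0.96089c.
γ for this relative speed: γ = 1/√(1 − 0.92331) = 3.611.
The clock on probe Alpha records proper time, so rocket B measures Δt = γΔτ = 3.611 × 93.6 = 338.0 days.

338.0 days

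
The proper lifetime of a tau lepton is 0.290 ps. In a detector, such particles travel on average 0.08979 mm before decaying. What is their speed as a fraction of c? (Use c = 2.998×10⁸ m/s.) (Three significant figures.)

Lab distance = (lab lifetime)·v = γτ·βc, so βγ = d/(cτ) = 8.979×10^-5/(2.998×10⁸ × 2.900×10^-13) = 1.0328.
With βγ = 1.0328: γ² = 1 + (βγ)² = 2.06668, and β = (βγ)/γ = 1.0328/1.4376 = 0.718.

0.718c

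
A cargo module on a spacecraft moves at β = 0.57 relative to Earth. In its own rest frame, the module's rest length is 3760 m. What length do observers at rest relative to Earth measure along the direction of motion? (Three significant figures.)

With β = 0.57, γ = 1/√(1 − 0.57²) = 1/√0.6751 = 1.2171.
Length contraction: L = L₀/γ = 3760/1.2171 = 3090 m.

3090 m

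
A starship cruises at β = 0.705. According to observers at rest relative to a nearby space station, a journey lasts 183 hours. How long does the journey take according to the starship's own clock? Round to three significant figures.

Lorentz factor: γ = (1 − 0.497025)^(−1/2) = 1.41.
The starship's clock runs slow as seen from a nearby space station, so Δτ = Δt/γ = 183/1.41 = 130 hours.

130 hours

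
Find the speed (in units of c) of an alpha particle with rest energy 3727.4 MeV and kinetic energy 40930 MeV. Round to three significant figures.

0.997c

γ = 1 + K/(mc²) = 1 + 40930/3727.4 = 11.981.
β = √(1 − 1/γ²) = √(1 − 0.00696649) = √0.99303351 = 0.997.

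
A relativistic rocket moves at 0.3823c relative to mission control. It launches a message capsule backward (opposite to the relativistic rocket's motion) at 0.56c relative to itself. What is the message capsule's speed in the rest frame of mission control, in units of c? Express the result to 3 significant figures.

0.226c

Relativistic velocity addition: u = (u' + v)/(1 + u'v/c²), with u' = −0.56c and v = 0.3823c.
Numerator: −0.56 + 0.3823 = −0.1777. Denominator: 1 + (−0.56)(0.3823) = 0.785912.
u = −0.1777/0.785912 = −0.22611, so the speed is 0.226c.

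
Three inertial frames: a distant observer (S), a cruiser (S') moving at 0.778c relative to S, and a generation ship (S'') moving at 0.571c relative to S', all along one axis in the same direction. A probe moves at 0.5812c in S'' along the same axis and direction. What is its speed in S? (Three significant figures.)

0.982c

Compose velocities in two stages. Stage 1 (into S'): u₁ = (0.5812+0.571)/(1+0.5812×0.571) = 0.8651.
Stage 2 (into S): u = (0.8651+0.778)/(1+0.8651×0.778) = 0.9821, so the speed is 0.982c.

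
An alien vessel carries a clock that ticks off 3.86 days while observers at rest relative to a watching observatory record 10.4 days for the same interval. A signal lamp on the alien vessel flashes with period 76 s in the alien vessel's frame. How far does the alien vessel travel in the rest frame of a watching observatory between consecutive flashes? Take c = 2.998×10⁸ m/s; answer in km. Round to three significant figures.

5.70×10^7 km

From Δt = γΔτ: γ = 10.4/3.86 = 2.6943.
β = √(1 − 1/γ²) = 0.92857. Lab-frame period = γτ = 2.6943×76 s = 204.77 s. Distance = βc × γτ = 0.92857 × 2.998×10⁸ m/s × 204.77 s = 5.7005×10^10 m = 5.70×10^7 km.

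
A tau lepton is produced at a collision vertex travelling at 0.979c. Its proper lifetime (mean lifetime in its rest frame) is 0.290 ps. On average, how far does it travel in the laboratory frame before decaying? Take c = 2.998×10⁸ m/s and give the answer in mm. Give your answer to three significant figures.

0.418 mm

Lorentz factor: γ = (1 − 0.958441)^(−1/2) = 4.9053.
Lab-frame lifetime: Δt = γτ = 4.9053 × 0.290 ps = 1.4225 ps.
Distance: d = vΔt = 0.979 × 2.998×10⁸ m/s × 1.4225×10^-12 s = 4.18×10^-4 m = 0.418 mm.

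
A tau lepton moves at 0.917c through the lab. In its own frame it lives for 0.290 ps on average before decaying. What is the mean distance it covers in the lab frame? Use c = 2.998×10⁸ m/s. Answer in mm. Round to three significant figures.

γ = 1/√(1 − β²) = 1/√(1 − 0.840889) = 1/√0.159111 = 1/0.398887 = 2.507.
Lab-frame lifetime: Δt = γτ = 2.507 × 0.290 ps = 0.72703 ps.
Distance: d = vΔt = 0.917 × 2.998×10⁸ m/s × 7.2703×10^-13 s = 2.00×10^-4 m = 0.200 mm.

0.200 mm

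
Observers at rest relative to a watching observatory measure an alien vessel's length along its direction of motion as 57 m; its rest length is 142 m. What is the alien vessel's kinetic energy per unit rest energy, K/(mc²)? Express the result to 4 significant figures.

1.491

From L = L₀/γ: γ = 142/57 = 2.49123.
Since K = (γ−1)mc², K/(mc²) = 2.49123 − 1 = 1.491.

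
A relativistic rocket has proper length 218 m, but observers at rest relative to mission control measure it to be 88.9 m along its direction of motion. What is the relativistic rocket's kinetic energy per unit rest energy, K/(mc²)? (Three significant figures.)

From L = L₀/γ: γ = 218/88.9 = 2.45219.
K/(mc²) = γ − 1 = 2.45219 − 1 = 1.45.

1.45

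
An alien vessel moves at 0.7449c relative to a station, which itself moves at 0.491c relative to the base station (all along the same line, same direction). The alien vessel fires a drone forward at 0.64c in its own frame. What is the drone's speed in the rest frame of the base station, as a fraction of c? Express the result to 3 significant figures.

0.978c

First combine the drone and alien vessel (S''→S'): u₁ = (0.64 + 0.7449)/(1 + 0.64×0.7449) = 1.3849/1.476736 = 0.93781.
Then combine with the station (S'→S): u = (0.93781 + 0.491)/(1 + 0.93781×0.491) = 1.42881/1.46046471 = 0.97833.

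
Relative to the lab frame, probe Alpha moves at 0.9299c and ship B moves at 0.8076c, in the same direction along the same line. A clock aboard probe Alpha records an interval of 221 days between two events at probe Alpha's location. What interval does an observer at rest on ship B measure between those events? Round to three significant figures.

254 days

Transform probe Alpha's velocity into ship B's frame: (0.9299 − 0.8076)/(1 − 0.9299·0.8076) = 0.1223/0.24901276, so the relative speed is 0.49114c.
γ for this relative speed: γ = 1/√(1 − 0.241218) = 1.148.
Probe Alpha's interval is proper; time dilation gives Δt_B = γΔτ = 1.148 × 221 days = 254 days.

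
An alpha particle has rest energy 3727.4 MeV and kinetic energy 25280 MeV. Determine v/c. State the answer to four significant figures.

0.9917

K = (γ−1)mc², so γ = 1 + 25280/3727.4 = 7.7822.
Then v/c = √(1 − γ⁻²) = √(1 − 0.0165118) = √0.9834882 = 0.9917.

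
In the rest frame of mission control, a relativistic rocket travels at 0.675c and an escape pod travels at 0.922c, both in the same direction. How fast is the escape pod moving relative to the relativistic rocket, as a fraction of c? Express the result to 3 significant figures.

Transform to the relativistic rocket's frame: u' = (u − v)/(1 − uv/c²).
u' = (0.922 − 0.675)/(1 − 0.922×0.675) = 0.247/0.37765 = 0.65404.
Speed in the relativistic rocket's frame: 0.654c (in the same direction).

0.654c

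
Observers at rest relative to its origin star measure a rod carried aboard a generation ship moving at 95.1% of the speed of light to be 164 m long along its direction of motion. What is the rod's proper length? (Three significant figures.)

530 m

With β = 0.951, γ = 1/√(1 − 0.951²) = 1/√0.095599 = 3.2342.
Proper length: L₀ = γ·L = 3.2342 × 164 = 530 m.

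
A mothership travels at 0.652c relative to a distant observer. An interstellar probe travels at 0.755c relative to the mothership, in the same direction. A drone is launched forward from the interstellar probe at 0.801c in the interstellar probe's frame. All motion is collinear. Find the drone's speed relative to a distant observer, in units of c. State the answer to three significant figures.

0.994c

Compose velocities in two stages. Stage 1 (into S'): u₁ = (0.801+0.755)/(1+0.801×0.755) = 0.96962.
Stage 2 (into S): u = (0.96962+0.652)/(1+0.96962×0.652) = 0.99352, so the speed is 0.994c.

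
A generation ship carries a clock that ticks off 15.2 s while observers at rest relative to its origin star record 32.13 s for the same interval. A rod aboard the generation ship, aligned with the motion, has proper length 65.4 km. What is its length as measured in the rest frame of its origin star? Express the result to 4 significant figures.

γ = Δt/Δτ = 32.13/15.2 = 2.11382.
The rod contracts by the same γ: 65.4 km / 2.11382 = 30.94 km.

30.94 km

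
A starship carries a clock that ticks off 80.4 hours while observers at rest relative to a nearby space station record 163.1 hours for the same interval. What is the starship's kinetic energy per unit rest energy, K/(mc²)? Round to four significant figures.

1.029

γ = Δt/Δτ = 163.1/80.4 = 2.02861.
Since K = (γ−1)mc², K/(mc²) = 2.02861 − 1 = 1.029.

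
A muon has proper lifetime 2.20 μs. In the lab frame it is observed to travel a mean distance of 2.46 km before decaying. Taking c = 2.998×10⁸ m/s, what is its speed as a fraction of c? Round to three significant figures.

Lab distance = (lab lifetime)·v = γτ·βc, so βγ = d/(cτ) = 2460/(2.998×10⁸ × 2.200×10^-6) = 3.7298.
With βγ = 3.7298: γ² = 1 + (βγ)² = 14.9114, and β = (βγ)/γ = 3.7298/3.86153 = 0.966.

0.966c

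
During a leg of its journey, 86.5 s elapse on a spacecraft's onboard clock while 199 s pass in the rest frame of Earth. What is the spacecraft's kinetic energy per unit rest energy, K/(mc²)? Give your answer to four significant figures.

γ = Δt/Δτ = 199/86.5 = 2.30058.
K/(mc²) = γ − 1 = 2.30058 − 1 = 1.301.

1.301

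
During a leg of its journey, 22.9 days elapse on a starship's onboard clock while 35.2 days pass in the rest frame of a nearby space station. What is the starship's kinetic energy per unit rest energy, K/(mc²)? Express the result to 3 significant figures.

The time-dilation ratio gives γ = 35.2/22.9 = 1.53712.
Since K = (γ−1)mc², K/(mc²) = 1.53712 − 1 = 0.537.

0.537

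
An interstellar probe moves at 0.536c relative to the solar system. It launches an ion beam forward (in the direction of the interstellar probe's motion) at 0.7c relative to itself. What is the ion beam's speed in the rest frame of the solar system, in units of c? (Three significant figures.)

Relativistic velocity addition: u = (u' + v)/(1 + u'v/c²), with u' = 0.7c and v = 0.536c.
Numerator: 0.7 + 0.536 = 1.236. Denominator: 1 + (0.7)(0.536) = 1.3752.
u = 1.236/1.3752 = 0.89878, so the speed is 0.899c.

0.899c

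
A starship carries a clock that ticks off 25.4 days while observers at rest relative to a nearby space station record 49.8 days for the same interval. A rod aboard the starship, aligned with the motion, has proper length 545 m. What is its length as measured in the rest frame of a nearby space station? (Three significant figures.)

From Δt = γΔτ: γ = 49.8/25.4 = 1.96063.
L = L₀/γ = 545/1.96063 = 278 m.

278 m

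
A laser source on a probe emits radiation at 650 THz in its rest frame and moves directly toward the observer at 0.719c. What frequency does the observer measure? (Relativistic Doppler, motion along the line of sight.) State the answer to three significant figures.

Relativistic Doppler (source moving toward): f_obs = f_src · √((1+β)/(1−β)).
With β = 0.719: factor = √(1.719/0.281) = 2.4733.
f_obs = 650 × 2.4733 = 1610 THz.

1610 THz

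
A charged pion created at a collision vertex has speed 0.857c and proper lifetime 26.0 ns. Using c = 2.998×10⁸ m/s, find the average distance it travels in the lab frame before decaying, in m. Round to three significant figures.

13.0 m

Lorentz factor: γ = (1 − 0.734449)^(−1/2) = 1.9406.
Lab-frame lifetime: Δt = γτ = 1.9406 × 26.0 ns = 50.456 ns.
Distance: d = vΔt = 0.857 × 2.998×10⁸ m/s × 5.0456×10^-8 s = 13.0 m.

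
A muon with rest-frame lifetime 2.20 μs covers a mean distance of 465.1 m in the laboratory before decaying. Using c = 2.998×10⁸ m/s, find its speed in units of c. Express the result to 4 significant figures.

d = βγcτ ⇒ βγ = d/(cτ) = 465.1 m / (659.56 m) = 0.70517.
β = (βγ)/√(1+(βγ)²) = 0.70517/√1.497265 = 0.5763.

0.5763c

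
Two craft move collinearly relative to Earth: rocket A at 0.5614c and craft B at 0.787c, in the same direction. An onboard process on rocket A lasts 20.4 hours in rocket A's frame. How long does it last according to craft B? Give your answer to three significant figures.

The velocity of rocket A relative to craft B is (0.5614 − 0.787)c / (1 − 0.5614×0.787) = −0.40417c; relative speed 0.40417c.
γ for this relative speed: γ = 1/√(1 − 0.163353) = 1.0933.
Rocket A's interval is proper; time dilation gives Δt_B = γΔτ = 1.0933 × 20.4 hours = 22.3 hours.

22.3 hours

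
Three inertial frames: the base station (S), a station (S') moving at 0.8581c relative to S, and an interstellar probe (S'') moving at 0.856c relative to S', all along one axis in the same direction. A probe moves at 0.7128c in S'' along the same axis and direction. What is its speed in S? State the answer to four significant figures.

Compose velocities in two stages. Stage 1 (into S'): u₁ = (0.7128+0.856)/(1+0.7128×0.856) = 0.97432.
Stage 2 (into S): u = (0.97432+0.8581)/(1+0.97432×0.8581) = 0.99802, so the speed is 0.9980c.

0.9980c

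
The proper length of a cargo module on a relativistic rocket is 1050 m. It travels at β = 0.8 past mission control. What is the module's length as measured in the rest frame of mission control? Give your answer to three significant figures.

630 m

γ = 1/√(1 − β²) = 1/√(1 − 0.64) = 1/√0.36 = 1/0.6 = 1.6667.
Length contraction: L = L₀/γ = 1050/1.6667 = 630 m.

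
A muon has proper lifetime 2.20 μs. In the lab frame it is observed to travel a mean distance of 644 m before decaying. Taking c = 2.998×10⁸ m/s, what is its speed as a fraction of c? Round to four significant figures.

d = βγcτ ⇒ βγ = d/(cτ) = 644.0 m / (659.56 m) = 0.97641.
β = (βγ)/√(1+(βγ)²) = 0.97641/√1.953376 = 0.6986.

0.6986c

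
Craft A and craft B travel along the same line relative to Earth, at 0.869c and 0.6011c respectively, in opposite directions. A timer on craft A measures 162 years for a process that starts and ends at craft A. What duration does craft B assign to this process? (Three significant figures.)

Transform craft A's velocity into craft B's frame: (0.869 + 0.6011)/(1 + 0.869·0.6011) = 1.4701/1.5223559, so the relative speed is 0.96567c.
γ for this relative speed: γ = 1/√(1 − 0.932519) = 3.8495.
Craft A's interval is proper; time dilation gives Δt_B = γΔτ = 3.8495 × 162 years = 624 years.

624 years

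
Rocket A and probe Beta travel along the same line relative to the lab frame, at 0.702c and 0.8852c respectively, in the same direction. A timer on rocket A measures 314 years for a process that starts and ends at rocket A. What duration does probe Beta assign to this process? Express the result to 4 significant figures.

The velocity of rocket A relative to probe Beta is (0.702 − 0.8852)c / (1 − 0.702×0.8852) = −0.4839c; relative speed 0.4839c.
γ for this relative speed: γ = 1/√(1 − 0.234159) = 1.1427.
Rocket A's interval is proper; time dilation gives Δt_B = γΔτ = 1.1427 × 314 years = 358.8 years.

358.8 years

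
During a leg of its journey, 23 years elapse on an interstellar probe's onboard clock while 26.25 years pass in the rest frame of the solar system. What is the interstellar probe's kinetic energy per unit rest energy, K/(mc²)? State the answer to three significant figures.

γ = Δt/Δτ = 26.25/23 = 1.1413.
K/(mc²) = γ − 1 = 1.1413 − 1 = 0.141.

0.141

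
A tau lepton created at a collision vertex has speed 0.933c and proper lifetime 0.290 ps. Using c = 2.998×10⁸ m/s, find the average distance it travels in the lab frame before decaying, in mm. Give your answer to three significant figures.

0.225 mm

With β = 0.933, γ = 1/√(1 − 0.933²) = 1/√0.129511 = 2.7787.
Lab-frame lifetime: Δt = γτ = 2.7787 × 0.290 ps = 0.80582 ps.
Distance: d = vΔt = 0.933 × 2.998×10⁸ m/s × 8.0582×10^-13 s = 2.25×10^-4 m = 0.225 mm.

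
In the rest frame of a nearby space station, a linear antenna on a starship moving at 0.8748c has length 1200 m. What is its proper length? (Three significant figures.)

γ = 1/√(1 − β²) = 1/√(1 − 0.76527504) = 1/√0.23472496 = 1/0.484484 = 2.0641.
Proper length: L₀ = γ·L = 2.0641 × 1200 = 2480 m.

2480 m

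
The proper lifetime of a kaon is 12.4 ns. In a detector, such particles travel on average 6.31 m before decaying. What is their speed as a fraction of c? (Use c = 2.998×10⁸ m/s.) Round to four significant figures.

Let x = d/(cτ) = 6.310 m / (2.998×10⁸ m/s × 1.240×10^-8 s) = 1.6974. Since d = βγcτ, x = βγ = β/√(1−β²).
Solving: β² = x²/(1+x²) = 2.88117/3.88117 = 0.742346, so β = 0.8616.

0.8616c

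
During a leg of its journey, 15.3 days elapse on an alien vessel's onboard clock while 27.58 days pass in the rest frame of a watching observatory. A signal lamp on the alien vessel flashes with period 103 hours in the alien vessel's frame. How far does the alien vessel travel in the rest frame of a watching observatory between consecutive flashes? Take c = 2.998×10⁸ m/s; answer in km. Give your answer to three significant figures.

From Δt = γΔτ: γ = 27.58/15.3 = 1.80261.
β = √(1 − 1/γ²) = 0.83202. Lab-frame period = γτ = 1.80261×103 hours = 185.67 hours. Distance = βc × γτ = 0.83202 × 2.998×10⁸ m/s × 668412 s = 1.6673×10^14 m = 1.67×10^11 km.

1.67×10^11 km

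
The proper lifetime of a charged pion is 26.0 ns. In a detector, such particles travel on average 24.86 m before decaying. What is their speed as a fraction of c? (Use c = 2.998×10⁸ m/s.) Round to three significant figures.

Lab distance = (lab lifetime)·v = γτ·βc, so βγ = d/(cτ) = 24.86/(2.998×10⁸ × 2.600×10^-8) = 3.1893.
With βγ = 3.1893: γ² = 1 + (βγ)² = 11.1716, and β = (βγ)/γ = 3.1893/3.34239 = 0.954.

0.954c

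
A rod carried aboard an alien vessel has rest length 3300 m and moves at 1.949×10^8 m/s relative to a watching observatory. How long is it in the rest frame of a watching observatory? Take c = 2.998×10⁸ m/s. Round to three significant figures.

β = v/c = (1.949×10^8 m/s)/(2.998×10⁸ m/s) = 0.6501.
With β = 0.6501, γ = 1/√(1 − 0.6501²) = 1/√0.57736999 = 1.3161.
Along the direction of motion the measured length is L₀/γ = 3300/1.3161 = 2510 m.

2510 m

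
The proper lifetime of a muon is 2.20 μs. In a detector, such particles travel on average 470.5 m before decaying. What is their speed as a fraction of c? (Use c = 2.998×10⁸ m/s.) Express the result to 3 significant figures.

Lab distance = (lab lifetime)·v = γτ·βc, so βγ = d/(cτ) = 470.5/(2.998×10⁸ × 2.200×10^-6) = 0.71335.
With βγ = 0.71335: γ² = 1 + (βγ)² = 1.508868, and β = (βγ)/γ = 0.71335/1.22836 = 0.581.

0.581c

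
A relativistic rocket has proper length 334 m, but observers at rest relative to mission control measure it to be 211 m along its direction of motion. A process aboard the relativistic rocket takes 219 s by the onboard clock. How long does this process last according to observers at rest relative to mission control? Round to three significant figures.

γ = L₀/L = 334/211 = 1.58294.
Δt = γΔτ = 1.58294 × 219 = 347 s.

347 s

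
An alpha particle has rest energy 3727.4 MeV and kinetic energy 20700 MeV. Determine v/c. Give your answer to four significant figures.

K = (γ−1)mc², so γ = 1 + 20700/3727.4 = 6.5535.
Then v/c = √(1 − γ⁻²) = √(1 − 0.0232838) = √0.9767162 = 0.9883.

0.9883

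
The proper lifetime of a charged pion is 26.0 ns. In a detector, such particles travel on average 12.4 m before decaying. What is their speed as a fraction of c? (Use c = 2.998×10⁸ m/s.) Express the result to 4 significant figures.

0.8466c

Let x = d/(cτ) = 12.40 m / (2.998×10⁸ m/s × 2.600×10^-8 s) = 1.5908. Since d = βγcτ, x = βγ = β/√(1−β²).
Solving: β² = x²/(1+x²) = 2.53064/3.53064 = 0.716765, so β = 0.8466.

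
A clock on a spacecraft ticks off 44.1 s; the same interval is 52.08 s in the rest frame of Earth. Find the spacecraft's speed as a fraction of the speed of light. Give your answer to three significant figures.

0.532c

γ = Δt/Δτ = 52.08/44.1 = 1.181.
β = √(1 − 1/γ²) = √(1 − 0.716969) = √0.283031 = 0.532.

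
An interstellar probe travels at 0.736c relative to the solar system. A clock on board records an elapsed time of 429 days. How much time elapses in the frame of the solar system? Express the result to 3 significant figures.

γ = 1/√(1 − β²) = 1/√(1 − 0.541696) = 1/√0.458304 = 1/0.676982 = 1.4771.
The onboard clock measures proper time, so the interval in the rest frame of the solar system is dilated: Δt = γ·Δτ = 1.4771 × 429 days = 634 days.

634 days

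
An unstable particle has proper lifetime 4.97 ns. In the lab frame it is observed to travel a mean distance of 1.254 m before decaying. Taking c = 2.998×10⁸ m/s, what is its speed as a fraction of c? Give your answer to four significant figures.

0.6439c

Lab distance = (lab lifetime)·v = γτ·βc, so βγ = d/(cτ) = 1.254/(2.998×10⁸ × 4.970×10^-9) = 0.84161.
With βγ = 0.84161: γ² = 1 + (βγ)² = 1.708307, and β = (βγ)/γ = 0.84161/1.30702 = 0.6439.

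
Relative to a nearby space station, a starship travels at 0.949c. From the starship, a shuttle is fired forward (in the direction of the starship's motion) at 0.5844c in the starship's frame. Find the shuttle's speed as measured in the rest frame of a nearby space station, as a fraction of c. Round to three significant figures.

0.986c

Relativistic velocity addition: u = (u' + v)/(1 + u'v/c²), with u' = 0.5844c and v = 0.949c.
Numerator: 0.5844 + 0.949 = 1.5334. Denominator: 1 + (0.5844)(0.949) = 1.5545956.
u = 1.5334/1.5545956 = 0.98637, so the speed is 0.986c.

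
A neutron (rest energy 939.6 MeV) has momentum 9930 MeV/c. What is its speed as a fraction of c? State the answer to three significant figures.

0.996c

βγ = pc/(mc²) = 9930/939.6 = 10.568.
Since γ² = 1 + (βγ)² = 112.683, γ = √112.683 = 10.6152, and β = (βγ)/γ = 10.568/10.6152 = 0.996.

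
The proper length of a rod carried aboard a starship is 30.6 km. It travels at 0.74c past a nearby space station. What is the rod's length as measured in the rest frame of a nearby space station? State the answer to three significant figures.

With β = 0.74, γ = 1/√(1 − 0.74²) = 1/√0.4524 = 1.4868.
Length contraction: L = L₀/γ = 30.6/1.4868 = 20.6 km.

20.6 km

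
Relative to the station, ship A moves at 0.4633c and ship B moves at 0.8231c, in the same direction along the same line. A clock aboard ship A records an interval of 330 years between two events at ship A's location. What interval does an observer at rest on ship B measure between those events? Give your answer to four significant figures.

405.7 years

Transform ship A's velocity into ship B's frame: (0.4633 − 0.8231)/(1 − 0.4633·0.8231) = −0.3598/0.61865777, so the relative speed is 0.58158c.
γ for this relative speed: γ = 1/√(1 − 0.338235) = 1.2293.
Ship A's interval is proper; time dilation gives Δt_B = γΔτ = 1.2293 × 330 years = 405.7 years.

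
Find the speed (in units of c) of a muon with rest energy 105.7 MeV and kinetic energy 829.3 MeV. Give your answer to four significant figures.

0.9936c

γ = 1 + K/(mc²) = 1 + 829.3/105.7 = 8.8458.
β = √(1 − 1/γ²) = √(1 − 0.0127799) = √0.9872201 = 0.9936.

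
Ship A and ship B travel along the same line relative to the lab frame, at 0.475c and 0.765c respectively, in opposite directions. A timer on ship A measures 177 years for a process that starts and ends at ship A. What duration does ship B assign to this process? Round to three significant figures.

Speed of ship A in ship B's frame: u = (v_A + v_B)/(1 + v_A v_B/c²) = (0.475 + 0.765)/(1 + 0.475×0.765) = 1.24/1.363375 = 0.90951; |u| = 0.90951c.
At |u| = 0.90951c, γ = (1 − 0.827208)^(−1/2) = 2.4057.
The clock on ship A records proper time, so ship B measures Δt = γΔτ = 2.4057 × 177 = 426 years.

426 years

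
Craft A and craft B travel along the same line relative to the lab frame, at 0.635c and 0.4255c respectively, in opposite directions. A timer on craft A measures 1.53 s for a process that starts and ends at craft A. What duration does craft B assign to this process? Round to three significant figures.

Transform craft A's velocity into craft B's frame: (0.635 + 0.4255)/(1 + 0.635·0.4255) = 1.0605/1.2701925, so the relative speed is 0.83491c.
At |u| = 0.83491c, γ = (1 − 0.697075)^(−1/2) = 1.8169.
Craft A's interval is proper; time dilation gives Δt_B = γΔτ = 1.8169 × 1.53 s = 2.78 s.

2.78 s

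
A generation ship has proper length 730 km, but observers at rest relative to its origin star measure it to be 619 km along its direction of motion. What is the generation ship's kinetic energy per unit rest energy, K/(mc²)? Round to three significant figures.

0.179

γ = L₀/L = 730/619 = 1.17932.
K/(mc²) = γ − 1 = 1.17932 − 1 = 0.179.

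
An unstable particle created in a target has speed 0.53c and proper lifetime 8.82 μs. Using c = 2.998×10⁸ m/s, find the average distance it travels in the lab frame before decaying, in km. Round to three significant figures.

γ = 1/√(1 − β²) = 1/√(1 − 0.2809) = 1/√0.7191 = 1/0.847998 = 1.1792.
Lab-frame lifetime: Δt = γτ = 1.1792 × 8.82 μs = 10.401 μs.
Distance: d = vΔt = 0.53 × 2.998×10⁸ m/s × 1.0401×10^-5 s = 1650 m = 1.65 km.

1.65 km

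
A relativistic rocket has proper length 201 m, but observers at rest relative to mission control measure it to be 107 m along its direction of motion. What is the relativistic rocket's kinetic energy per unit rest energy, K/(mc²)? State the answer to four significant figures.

From L = L₀/γ: γ = 201/107 = 1.8785.
K/(mc²) = γ − 1 = 1.8785 − 1 = 0.8785.

0.8785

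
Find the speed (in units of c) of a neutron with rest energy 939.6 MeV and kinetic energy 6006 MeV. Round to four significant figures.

0.9908c

K = (γ−1)mc², so γ = 1 + 6006/939.6 = 7.3921.
Then v/c = √(1 − γ⁻²) = √(1 − 0.0183006) = √0.9816994 = 0.9908.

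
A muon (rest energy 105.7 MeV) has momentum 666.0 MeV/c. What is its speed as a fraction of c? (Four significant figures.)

βγ = pc/(mc²) = 666.0/105.7 = 6.3009.
Since γ² = 1 + (βγ)² = 40.7013, γ = √40.7013 = 6.37976, and β = (βγ)/γ = 6.3009/6.37976 = 0.9876.

0.9876c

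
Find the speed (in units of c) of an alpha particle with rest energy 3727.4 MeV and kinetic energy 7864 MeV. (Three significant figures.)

γ = 1 + K/(mc²) = 1 + 7864/3727.4 = 3.1098.
β = √(1 − 1/γ²) = √(1 − 0.103403) = √0.896597 = 0.947.

0.947c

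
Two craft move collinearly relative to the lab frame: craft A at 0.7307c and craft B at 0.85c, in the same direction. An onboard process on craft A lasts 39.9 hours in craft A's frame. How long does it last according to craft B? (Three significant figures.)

The velocity of craft A relative to craft B is (0.7307 − 0.85)c / (1 − 0.7307×0.85) = −0.31485c; relative speed 0.31485c.
At |u| = 0.31485c, γ = (1 − 0.0991305)^(−1/2) = 1.0536.
The clock on craft A records proper time, so craft B measures Δt = γΔτ = 1.0536 × 39.9 = 42.0 hours.

42.0 hours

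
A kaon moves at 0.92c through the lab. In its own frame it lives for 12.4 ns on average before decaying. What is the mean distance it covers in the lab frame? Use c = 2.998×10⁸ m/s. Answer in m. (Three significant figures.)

8.73 m

β² = 0.8464, so γ = 1/√0.1536 = 2.5516.
Lab-frame lifetime: Δt = γτ = 2.5516 × 12.4 ns = 31.64 ns.
Distance: d = vΔt = 0.92 × 2.998×10⁸ m/s × 3.1640×10^-8 s = 8.73 m.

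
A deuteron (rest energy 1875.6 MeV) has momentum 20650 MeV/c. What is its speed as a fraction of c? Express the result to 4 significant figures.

βγ = pc/(mc²) = 20650/1875.6 = 11.01.
Since γ² = 1 + (βγ)² = 122.22, γ = √122.22 = 11.0553, and β = (βγ)/γ = 11.01/11.0553 = 0.9959.

0.9959c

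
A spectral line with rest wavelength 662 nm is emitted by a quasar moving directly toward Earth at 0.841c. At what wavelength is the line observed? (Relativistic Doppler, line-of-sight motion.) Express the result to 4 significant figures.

194.5 nm

Relativistic Doppler for wavelength: λ_obs = λ_src · √((1−β)/(1+β)).
With β = 0.841: factor = √(0.159/1.841) = 0.29388.
λ_obs = 662 × 0.29388 = 194.5 nm.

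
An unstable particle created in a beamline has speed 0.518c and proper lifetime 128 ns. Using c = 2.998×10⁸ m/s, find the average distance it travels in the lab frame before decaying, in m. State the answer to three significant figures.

23.2 m

With β = 0.518, γ = 1/√(1 − 0.518²) = 1/√0.731676 = 1.1691.
Lab-frame lifetime: Δt = γτ = 1.1691 × 128 ns = 149.64 ns.
Distance: d = vΔt = 0.518 × 2.998×10⁸ m/s × 1.4964×10^-7 s = 23.2 m.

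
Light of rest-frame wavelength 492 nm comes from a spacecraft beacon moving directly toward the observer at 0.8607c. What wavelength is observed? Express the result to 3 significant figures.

135 nm

Relativistic Doppler for wavelength: λ_obs = λ_src · √((1−β)/(1+β)).
With β = 0.8607: factor = √(0.1393/1.8607) = 0.27361.
λ_obs = 492 × 0.27361 = 135 nm.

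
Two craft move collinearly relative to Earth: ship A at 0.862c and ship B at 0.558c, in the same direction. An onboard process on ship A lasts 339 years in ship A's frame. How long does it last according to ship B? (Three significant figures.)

The velocity of ship A relative to ship B is (0.862 − 0.558)c / (1 − 0.862×0.558) = 0.58574c; relative speed 0.58574c.
At |u| = 0.58574c, γ = (1 − 0.343091)^(−1/2) = 1.2338.
The clock on ship A records proper time, so ship B measures Δt = γΔτ = 1.2338 × 339 = 418 years.

418 years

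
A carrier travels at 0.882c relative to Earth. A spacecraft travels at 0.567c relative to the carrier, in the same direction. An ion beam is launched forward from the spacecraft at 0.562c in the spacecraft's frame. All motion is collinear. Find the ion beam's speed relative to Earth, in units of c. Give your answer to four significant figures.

0.9903c

Compose velocities in two stages. Stage 1 (into S'): u₁ = (0.562+0.567)/(1+0.562×0.567) = 0.85618.
Stage 2 (into S): u = (0.85618+0.882)/(1+0.85618×0.882) = 0.99033, so the speed is 0.9903c.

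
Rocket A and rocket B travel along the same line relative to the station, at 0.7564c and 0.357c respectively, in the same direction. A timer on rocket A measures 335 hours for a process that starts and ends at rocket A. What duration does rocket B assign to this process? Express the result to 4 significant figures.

The velocity of rocket A relative to rocket B is (0.7564 − 0.357)c / (1 − 0.7564×0.357) = 0.54715c; relative speed 0.54715c.
γ for this relative speed: γ = 1/√(1 − 0.299373) = 1.1947.
The clock on rocket A records proper time, so rocket B measures Δt = γΔτ = 1.1947 × 335 = 400.2 hours.

400.2 hours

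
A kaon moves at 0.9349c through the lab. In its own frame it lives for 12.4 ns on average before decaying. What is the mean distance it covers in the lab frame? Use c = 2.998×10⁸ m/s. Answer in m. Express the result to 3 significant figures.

9.79 m

γ = 1/√(1 − β²) = 1/√(1 − 0.87403801) = 1/√0.12596199 = 1/0.354911 = 2.8176.
Lab-frame lifetime: Δt = γτ = 2.8176 × 12.4 ns = 34.938 ns.
Distance: d = vΔt = 0.9349 × 2.998×10⁸ m/s × 3.4938×10^-8 s = 9.79 m.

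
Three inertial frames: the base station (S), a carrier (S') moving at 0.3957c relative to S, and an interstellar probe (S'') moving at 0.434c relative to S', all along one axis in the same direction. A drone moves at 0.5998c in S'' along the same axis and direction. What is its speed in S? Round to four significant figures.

0.9180c

Apply u = (u'+v)/(1+u'v) twice. Drone in the carrier frame: (0.5998+0.434)/(1+0.5998·0.434) = 1.0338/1.2603132 = 0.82027c.
That velocity, transformed to the rest frame of the base station: (0.82027+0.3957)/(1+0.82027·0.3957) = 1.21597/1.324580839 = 0.918c.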